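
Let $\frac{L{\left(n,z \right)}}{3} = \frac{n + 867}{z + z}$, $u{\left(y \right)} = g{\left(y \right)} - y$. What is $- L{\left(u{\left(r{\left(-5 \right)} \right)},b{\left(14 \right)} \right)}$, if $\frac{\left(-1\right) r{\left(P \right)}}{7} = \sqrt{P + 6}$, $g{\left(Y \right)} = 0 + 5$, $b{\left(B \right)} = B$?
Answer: $- \frac{2637}{28} \approx -94.179$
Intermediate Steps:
$g{\left(Y \right)} = 5$
$r{\left(P \right)} = - 7 \sqrt{6 + P}$ ($r{\left(P \right)} = - 7 \sqrt{P + 6} = - 7 \sqrt{6 + P}$)
$u{\left(y \right)} = 5 - y$
$L{\left(n,z \right)} = \frac{3 \left(867 + n\right)}{2 z}$ ($L{\left(n,z \right)} = 3 \frac{n + 867}{z + z} = 3 \frac{867 + n}{2 z} = \frac{3 \left(867 + n\right)}{2 z}$)
$- L{\left(u{\left(r{\left(-5 \right)} \right)},b{\left(14 \right)} \right)} = - \frac{3 \left(867 - \left(-5 - 7 \sqrt{6 - 5}\right)\right)}{2 \cdot 14} = - \frac{3 \left(867 - \left(-5 - 7 \sqrt{1}\right)\right)}{2 \cdot 14} = - \frac{3 \left(867 - \left(-5 - 7\right)\right)}{2 \cdot 14} = - \frac{3 \left(867 + \left(5 - -7\right)\right)}{2 \cdot 14} = - \frac{3 \left(867 + \left(5 + 7\right)\right)}{2 \cdot 14} = - \frac{3 \left(867 + 12\right)}{2 \cdot 14} = - \frac{3 \cdot 879}{2 \cdot 14} = \left(-1\right) \frac{2637}{28} = - \frac{2637}{28}$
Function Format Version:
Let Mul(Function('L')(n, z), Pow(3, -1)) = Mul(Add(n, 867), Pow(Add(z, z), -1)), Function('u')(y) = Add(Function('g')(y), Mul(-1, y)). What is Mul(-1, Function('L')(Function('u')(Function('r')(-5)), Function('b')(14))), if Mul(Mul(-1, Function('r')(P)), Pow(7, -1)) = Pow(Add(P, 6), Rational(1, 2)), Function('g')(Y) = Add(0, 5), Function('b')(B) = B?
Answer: Rational(-2637, 28) ≈ -94.179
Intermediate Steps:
Function('g')(Y) = 5
Function('r')(P) = Mul(-7, Pow(Add(6, P), Rational(1, 2))) (Function('r')(P) = Mul(-7, Pow(Add(P, 6), Rational(1, 2))) = Mul(-7, Pow(Add(6, P), Rational(1, 2))))
Function('u')(y) = Add(5, Mul(-1, y))
Function('L')(n, z) = Mul(Rational(3, 2), Pow(z, -1), Add(867, n)) (Function('L')(n, z) = Mul(3, Mul(Add(n, 867), Pow(Add(z, z), -1))) = Mul(3, Mul(Add(867, n), Pow(Mul(2, z), -1))) = Mul(3, Mul(Add(867, n), Mul(Rational(1, 2), Pow(z, -1)))) = Mul(3, Mul(Rational(1, 2), Pow(z, -1), Add(867, n))) = Mul(Rational(3, 2), Pow(z, -1), Add(867, n)))
Mul(-1, Function('L')(Function('u')(Function('r')(-5)), Function('b')(14))) = Mul(-1, Mul(Rational(3, 2), Pow(14, -1), Add(867, Add(5, Mul(-1, Mul(-7, Pow(Add(6, -5), Rational(1, 2)))))))) = Mul(-1, Mul(Rational(3, 2), Rational(1, 14), Add(867, Add(5, Mul(-1, Mul(-7, Pow(1, Rational(1, 2)))))))) = Mul(-1, Mul(Rational(3, 2), Rational(1, 14), Add(867, Add(5, Mul(-1, Mul(-7, 1)))))) = Mul(-1, Mul(Rational(3, 2), Rational(1, 14), Add(867, Add(5, Mul(-1, -7))))) = Mul(-1, Mul(Rational(3, 2), Rational(1, 14), Add(867, Add(5, 7)))) = Mul(-1, Mul(Rational(3, 2), Rational(1, 14), Add(867, 12))) = Mul(-1, Mul(Rational(3, 2), Rational(1, 14), 879)) = Mul(-1, Rational(2637, 28)) = Rational(-2637, 28)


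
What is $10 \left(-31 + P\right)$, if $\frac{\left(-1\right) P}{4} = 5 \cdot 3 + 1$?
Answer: $-950$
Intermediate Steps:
$P = -64$ ($P = - 4 \left(5 \cdot 3 + 1\right) = - 4 \left(15 + 1\right) = \left(-4\right) 16 = -64$)
$10 \left(-31 + P\right) = 10 \left(-31 - 64\right) = 10 \left(-95\right) = -950$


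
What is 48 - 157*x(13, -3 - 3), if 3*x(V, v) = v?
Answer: 362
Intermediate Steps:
x(V, v) = v/3
48 - 157*x(13, -3 - 3) = 48 - 157*(-3 - 3)/3 = 48 - 157*(-6)/3 = 48 - 157*(-2) = 48 + 314 = 362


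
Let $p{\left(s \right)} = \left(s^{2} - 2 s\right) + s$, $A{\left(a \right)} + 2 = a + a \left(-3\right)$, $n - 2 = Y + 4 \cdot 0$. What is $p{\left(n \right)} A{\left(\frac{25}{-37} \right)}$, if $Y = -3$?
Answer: $- \frac{48}{37} \approx -1.2973$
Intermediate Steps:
$n = -1$ ($n = 2 + \left(-3 + 4 \cdot 0\right) = 2 + \left(-3 + 0\right) = 2 - 3 = -1$)
$A{\left(a \right)} = -2 - 2 a$ ($A{\left(a \right)} = -2 + \left(a + a \left(-3\right)\right) = -2 + \left(a - 3 a\right) = -2 - 2 a$)
$p{\left(s \right)} = s^{2} - s$
$p{\left(n \right)} A{\left(\frac{25}{-37} \right)} = - (-1 - 1) \left(-2 - 2 \frac{25}{-37}\right) = \left(-1\right) \left(-2\right) \left(-2 - 2 \cdot 25 \left(- \frac{1}{37}\right)\right) = 2 \left(-2 - - \frac{50}{37}\right) = 2 \left(-2 + \frac{50}{37}\right) = 2 \left(- \frac{24}{37}\right) = - \frac{48}{37}$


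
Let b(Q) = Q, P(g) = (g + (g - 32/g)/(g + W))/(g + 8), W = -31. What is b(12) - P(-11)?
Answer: 11639/1386 ≈ 8.3976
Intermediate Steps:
P(g) = (g + (g - 32/g)/(-31 + g))/(8 + g) (P(g) = (g + (g - 32/g)/(g - 31))/(g + 8) = (g + (g - 32/g)/(-31 + g))/(8 + g))
b(12) - P(-11) = 12 - (32 - 1*(-11)³ + 30*(-11)²)/((-11)*(248 - 1*(-11)² + 23*(-11))) = 12 - (-1)*(32 - 1*(-1331) + 30*121)/(11*(248 - 1*121 - 253)) = 12 - (-1)*(32 + 1331 + 3630)/(11*(248 - 121 - 253)) = 12 - (-1)*4993/(11*(-126)) = 12 - (-1)*(-1)*4993/(11*126) = 12 - 1*4993/1386 = 12 - 4993/1386 = 11639/1386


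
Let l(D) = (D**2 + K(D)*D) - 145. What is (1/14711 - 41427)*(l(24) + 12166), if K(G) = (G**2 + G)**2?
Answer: -5273174651851812/14711 ≈ -3.5845e+11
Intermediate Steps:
K(G) = (G + G**2)**2
l(D) = -145 + D**2 + D**3*(1 + D)**2 (l(D) = (D**2 + (D**2*(1 + D)**2)*D) - 145 = (D**2 + D**3*(1 + D)**2) - 145 = -145 + D**2 + D**3*(1 + D)**2)
(1/14711 - 41427)*(l(24) + 12166) = (1/14711 - 41427)*((-145 + 24**2 + 24**3*(1 + 24)**2) + 12166) = (1/14711 - 41427)*((-145 + 576 + 13824*25**2) + 12166) = -609432596*((-145 + 576 + 13824*625) + 12166)/14711 = -609432596*((-145 + 576 + 8640000) + 12166)/14711 = -609432596*(8640431 + 12166)/14711 = -609432596/14711*8652597 = -5273174651851812/14711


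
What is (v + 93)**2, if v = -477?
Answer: 147456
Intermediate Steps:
(v + 93)**2 = (-477 + 93)**2 = (-384)**2 = 147456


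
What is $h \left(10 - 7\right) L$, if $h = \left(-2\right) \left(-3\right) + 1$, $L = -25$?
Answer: $-525$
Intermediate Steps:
$h = 7$ ($h = 6 + 1 = 7$)
$h \left(10 - 7\right) L = 7 \left(10 - 7\right) \left(-25\right) = 7 \cdot 3 \left(-25\right) = 21 \left(-25\right) = -525$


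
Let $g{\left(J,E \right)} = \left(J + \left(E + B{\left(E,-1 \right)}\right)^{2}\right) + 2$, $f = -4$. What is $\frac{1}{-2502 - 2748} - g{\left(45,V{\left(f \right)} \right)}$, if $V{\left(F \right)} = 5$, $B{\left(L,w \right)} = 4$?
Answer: $- \frac{672001}{5250} \approx -128.0$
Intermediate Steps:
$g{\left(J,E \right)} = 2 + J + \left(4 + E\right)^{2}$ ($g{\left(J,E \right)} = \left(J + \left(E + 4\right)^{2}\right) + 2 = \left(J + \left(4 + E\right)^{2}\right) + 2 = 2 + J + \left(4 + E\right)^{2}$)
$\frac{1}{-2502 - 2748} - g{\left(45,V{\left(f \right)} \right)} = \frac{1}{-2502 - 2748} - \left(2 + 45 + \left(4 + 5\right)^{2}\right) = \frac{1}{-5250} - \left(2 + 45 + 9^{2}\right) = - \frac{1}{5250} - \left(2 + 45 + 81\right) = - \frac{1}{5250} - 128 = - \frac{672001}{5250}$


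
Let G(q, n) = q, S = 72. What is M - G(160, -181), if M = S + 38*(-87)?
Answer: -3394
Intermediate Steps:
M = -3234 (M = 72 + 38*(-87) = 72 - 3306 = -3234)
M - G(160, -181) = -3234 - 1*160 = -3234 - 160 = -3394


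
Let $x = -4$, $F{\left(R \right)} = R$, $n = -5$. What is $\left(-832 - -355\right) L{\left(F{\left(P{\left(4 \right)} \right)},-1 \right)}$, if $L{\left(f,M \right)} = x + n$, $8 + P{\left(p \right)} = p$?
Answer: $4293$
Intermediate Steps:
$P{\left(p \right)} = -8 + p$
$L{\left(f,M \right)} = -9$ ($L{\left(f,M \right)} = -4 - 5 = -9$)
$\left(-832 - -355\right) L{\left(F{\left(P{\left(4 \right)} \right)},-1 \right)} = \left(-832 - -355\right) \left(-9\right) = \left(-832 + 355\right) \left(-9\right) = \left(-477\right) \left(-9\right) = 4293$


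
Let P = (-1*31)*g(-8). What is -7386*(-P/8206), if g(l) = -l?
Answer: -915864/4103 ≈ -223.22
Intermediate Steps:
P = -248 (P = (-1*31)*(-1*(-8)) = -31*8 = -248)
-7386*(-P/8206) = -7386/((-8206/(-248))) = -7386/((-8206*(-1/248))) = -7386/4103/124 = -7386*124/4103 = -915864/4103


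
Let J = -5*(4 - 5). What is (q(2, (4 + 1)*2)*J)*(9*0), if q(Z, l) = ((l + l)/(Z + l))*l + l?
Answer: 0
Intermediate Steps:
q(Z, l) = l + 2*l²/(Z + l) (q(Z, l) = ((2*l)/(Z + l))*l + l = (2*l/(Z + l))*l + l = 2*l²/(Z + l) + l = l + 2*l²/(Z + l))
J = 5 (J = -5*(-1) = 5)
(q(2, (4 + 1)*2)*J)*(9*0) = ((((4 + 1)*2)*(2 + 3*((4 + 1)*2))/(2 + (4 + 1)*2))*5)*(9*0) = (((5*2)*(2 + 3*(5*2))/(2 + 5*2))*5)*0 = ((10*(2 + 3*10)/(2 + 10))*5)*0 = ((10*(2 + 30)/12)*5)*0 = ((10*(1/12)*32)*5)*0 = ((80/3)*5)*0 = (400/3)*0 = 0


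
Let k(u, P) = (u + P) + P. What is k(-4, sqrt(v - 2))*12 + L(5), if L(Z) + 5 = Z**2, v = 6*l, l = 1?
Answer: 20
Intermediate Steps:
v = 6 (v = 6*1 = 6)
k(u, P) = u + 2*P (k(u, P) = (P + u) + P = u + 2*P)
L(Z) = -5 + Z**2
k(-4, sqrt(v - 2))*12 + L(5) = (-4 + 2*sqrt(6 - 2))*12 + (-5 + 5**2) = (-4 + 2*sqrt(4))*12 + (-5 + 25) = (-4 + 2*2)*12 + 20 = (-4 + 4)*12 + 20 = 0*12 + 20 = 0 + 20 = 20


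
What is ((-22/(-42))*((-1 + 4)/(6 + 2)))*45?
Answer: 495/56 ≈ 8.8393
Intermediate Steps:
((-22/(-42))*((-1 + 4)/(6 + 2)))*45 = ((-22*(-1/42))*(3/8))*45 = (11*(3*(⅛))/21)*45 = ((11/21)*(3/8))*45 = (11/56)*45 = 495/56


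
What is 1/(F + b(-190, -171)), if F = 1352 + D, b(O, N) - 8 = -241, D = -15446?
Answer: -1/14327 ≈ -6.9798e-5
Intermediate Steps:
b(O, N) = -233 (b(O, N) = 8 - 241 = -233)
F = -14094 (F = 1352 - 15446 = -14094)
1/(F + b(-190, -171)) = 1/(-14094 - 233) = 1/(-14327) = -1/14327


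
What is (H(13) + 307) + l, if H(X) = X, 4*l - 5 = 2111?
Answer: 849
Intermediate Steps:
l = 529 (l = 5/4 + (¼)*2111 = 5/4 + 2111/4 = 529)
(H(13) + 307) + l = (13 + 307) + 529 = 320 + 529 = 849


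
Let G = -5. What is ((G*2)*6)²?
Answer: 3600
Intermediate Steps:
((G*2)*6)² = (-5*2*6)² = (-10*6)² = (-60)² = 3600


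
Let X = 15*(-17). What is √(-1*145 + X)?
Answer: 20*I ≈ 20.0*I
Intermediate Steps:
X = -255
√(-1*145 + X) = √(-1*145 - 255) = √(-145 - 255) = √(-400) = 20*I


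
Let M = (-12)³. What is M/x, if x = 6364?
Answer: -432/1591 ≈ -0.27153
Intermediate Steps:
M = -1728
M/x = -1728/6364 = -1728*1/6364 = -432/1591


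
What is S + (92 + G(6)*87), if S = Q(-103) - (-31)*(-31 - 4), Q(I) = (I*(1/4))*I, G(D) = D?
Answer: 8725/4 ≈ 2181.3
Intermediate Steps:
Q(I) = I²/4 (Q(I) = (I*(1*(¼)))*I = (I*(¼))*I = (I/4)*I = I²/4)
S = 6269/4 (S = (¼)*(-103)² - (-31)*(-31 - 4) = (¼)*10609 - (-31)*(-35) = 10609/4 - 1*1085 = 10609/4 - 1085 = 6269/4 ≈ 1567.3)
S + (92 + G(6)*87) = 6269/4 + (92 + 6*87) = 6269/4 + (92 + 522) = 6269/4 + 614 = 8725/4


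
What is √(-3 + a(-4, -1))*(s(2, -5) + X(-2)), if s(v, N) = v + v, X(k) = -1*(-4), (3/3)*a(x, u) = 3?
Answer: 0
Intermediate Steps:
a(x, u) = 3
X(k) = 4
s(v, N) = 2*v
√(-3 + a(-4, -1))*(s(2, -5) + X(-2)) = √(-3 + 3)*(2*2 + 4) = √0*(4 + 4) = 0*8 = 0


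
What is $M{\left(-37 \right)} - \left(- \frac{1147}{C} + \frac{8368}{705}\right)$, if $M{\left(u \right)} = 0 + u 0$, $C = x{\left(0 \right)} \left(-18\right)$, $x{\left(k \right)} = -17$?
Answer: $- \frac{583991}{71910} \approx -8.1211$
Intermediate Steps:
$C = 306$ ($C = \left(-17\right) \left(-18\right) = 306$)
$M{\left(u \right)} = 0$ ($M{\left(u \right)} = 0 + 0 = 0$)
$M{\left(-37 \right)} - \left(- \frac{1147}{C} + \frac{8368}{705}\right) = 0 - \left(- \frac{1147}{306} + \frac{8368}{705}\right) = 0 - \frac{583991}{71910} = - \frac{583991}{71910}$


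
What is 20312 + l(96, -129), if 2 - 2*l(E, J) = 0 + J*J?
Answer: 23985/2 ≈ 11993.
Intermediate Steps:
l(E, J) = 1 - J²/2 (l(E, J) = 1 - (0 + J*J)/2 = 1 - (0 + J²)/2 = 1 - J²/2)
20312 + l(96, -129) = 20312 + (1 - ½*(-129)²) = 20312 + (1 - ½*16641) = 20312 + (1 - 16641/2) = 20312 - 16639/2 = 23985/2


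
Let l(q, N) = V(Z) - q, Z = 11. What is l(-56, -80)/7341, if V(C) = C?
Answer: 67/7341 ≈ 0.0091268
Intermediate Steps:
l(q, N) = 11 - q
l(-56, -80)/7341 = (11 - 1*(-56))/7341 = (11 + 56)*(1/7341) = 67*(1/7341) = 67/7341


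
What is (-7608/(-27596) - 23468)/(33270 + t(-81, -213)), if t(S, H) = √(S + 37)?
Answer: -1346635106025/1909113605164 + 80951915*I*√11/1909113605164 ≈ -0.70537 + 0.00014063*I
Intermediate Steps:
t(S, H) = √(37 + S)
(-7608/(-27596) - 23468)/(33270 + t(-81, -213)) = (-7608/(-27596) - 23468)/(33270 + √(37 - 81)) = (-7608*(-1/27596) - 23468)/(33270 + √(-44)) = (1902/6899 - 23468)/(33270 + 2*I*√11) = -161903830/(6899*(33270 + 2*I*√11))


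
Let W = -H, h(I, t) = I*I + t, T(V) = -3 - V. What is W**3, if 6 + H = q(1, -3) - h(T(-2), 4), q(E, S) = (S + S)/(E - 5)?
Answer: 6859/8 ≈ 857.38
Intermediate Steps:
h(I, t) = t + I**2 (h(I, t) = I**2 + t = t + I**2)
q(E, S) = 2*S/(-5 + E) (q(E, S) = (2*S)/(-5 + E) = 2*S/(-5 + E))
H = -19/2 (H = -6 + (2*(-3)/(-5 + 1) - (4 + (-3 - 1*(-2))**2)) = -6 + (2*(-3)/(-4) - (4 + (-3 + 2)**2)) = -6 + (2*(-3)*(-1/4) - (4 + (-1)**2)) = -6 + (3/2 - (4 + 1)) = -6 + (3/2 - 1*5) = -6 + (3/2 - 5) = -6 - 7/2 = -19/2 ≈ -9.5000)
W = 19/2 (W = -1*(-19/2) = 19/2 ≈ 9.5000)
W**3 = (19/2)**3 = 6859/8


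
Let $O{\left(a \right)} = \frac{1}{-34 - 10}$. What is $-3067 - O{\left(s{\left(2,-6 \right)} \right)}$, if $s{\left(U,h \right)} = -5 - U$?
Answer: $- \frac{134947}{44} \approx -3067.0$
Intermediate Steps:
$O{\left(a \right)} = - \frac{1}{44}$ ($O{\left(a \right)} = \frac{1}{-44} = - \frac{1}{44}$)
$-3067 - O{\left(s{\left(2,-6 \right)} \right)} = -3067 - - \frac{1}{44} = -3067 + \frac{1}{44} = - \frac{134947}{44}$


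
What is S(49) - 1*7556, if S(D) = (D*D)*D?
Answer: 110093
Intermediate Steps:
S(D) = D³ (S(D) = D²*D = D³)
S(49) - 1*7556 = 49³ - 1*7556 = 117649 - 7556 = 110093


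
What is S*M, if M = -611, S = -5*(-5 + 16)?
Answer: 33605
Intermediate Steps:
S = -55 (S = -5*11 = -55)
S*M = -55*(-611) = 33605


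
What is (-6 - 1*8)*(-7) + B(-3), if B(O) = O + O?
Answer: 92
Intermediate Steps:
B(O) = 2*O
(-6 - 1*8)*(-7) + B(-3) = (-6 - 1*8)*(-7) + 2*(-3) = (-6 - 8)*(-7) - 6 = -14*(-7) - 6 = 98 - 6 = 92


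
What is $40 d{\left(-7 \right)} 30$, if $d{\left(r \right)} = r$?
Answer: $-8400$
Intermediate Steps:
$40 d{\left(-7 \right)} 30 = 40 \left(-7\right) 30 = \left(-280\right) 30 = -8400$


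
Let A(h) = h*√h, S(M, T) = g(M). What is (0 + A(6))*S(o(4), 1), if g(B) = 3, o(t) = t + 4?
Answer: 18*√6 ≈ 44.091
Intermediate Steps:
o(t) = 4 + t
S(M, T) = 3
A(h) = h^(3/2)
(0 + A(6))*S(o(4), 1) = (0 + 6^(3/2))*3 = (0 + 6*√6)*3 = (6*√6)*3 = 18*√6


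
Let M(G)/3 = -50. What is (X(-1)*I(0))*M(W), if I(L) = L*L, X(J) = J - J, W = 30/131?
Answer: 0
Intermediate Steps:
W = 30/131 (W = 30*(1/131) = 30/131 ≈ 0.22901)
X(J) = 0
M(G) = -150 (M(G) = 3*(-50) = -150)
I(L) = L²
(X(-1)*I(0))*M(W) = (0*0²)*(-150) = (0*0)*(-150) = 0*(-150) = 0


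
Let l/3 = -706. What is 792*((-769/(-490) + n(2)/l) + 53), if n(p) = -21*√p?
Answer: 10588644/245 + 2772*√2/353 ≈ 43230.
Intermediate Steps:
l = -2118 (l = 3*(-706) = -2118)
792*((-769/(-490) + n(2)/l) + 53) = 792*((-769/(-490) - 21*√2/(-2118)) + 53) = 792*((-769*(-1/490) - 21*√2*(-1/2118)) + 53) = 792*((769/490 + 7*√2/706) + 53) = 792*(26739/490 + 7*√2/706) = 10588644/245 + 2772*√2/353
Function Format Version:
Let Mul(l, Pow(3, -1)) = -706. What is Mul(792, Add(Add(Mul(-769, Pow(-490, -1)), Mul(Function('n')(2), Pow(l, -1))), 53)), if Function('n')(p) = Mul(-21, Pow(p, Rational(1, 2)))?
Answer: Add(Rational(10588644, 245), Mul(Rational(2772, 353), Pow(2, Rational(1, 2)))) ≈ 43230.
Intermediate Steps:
l = -2118 (l = Mul(3, -706) = -2118)
Mul(792, Add(Add(Mul(-769, Pow(-490, -1)), Mul(Function('n')(2), Pow(l, -1))), 53)) = Mul(792, Add(Add(Mul(-769, Pow(-490, -1)), Mul(Mul(-21, Pow(2, Rational(1, 2))), Pow(-2118, -1))), 53)) = Mul(792, Add(Add(Mul(-769, Rational(-1, 490)), Mul(Mul(-21, Pow(2, Rational(1, 2))), Rational(-1, 2118))), 53)) = Mul(792, Add(Add(Rational(769, 490), Mul(Rational(7, 706), Pow(2, Rational(1, 2)))), 53)) = Mul(792, Add(Rational(26739, 490), Mul(Rational(7, 706), Pow(2, Rational(1, 2))))) = Add(Rational(10588644, 245), Mul(Rational(2772, 353), Pow(2, Rational(1, 2))))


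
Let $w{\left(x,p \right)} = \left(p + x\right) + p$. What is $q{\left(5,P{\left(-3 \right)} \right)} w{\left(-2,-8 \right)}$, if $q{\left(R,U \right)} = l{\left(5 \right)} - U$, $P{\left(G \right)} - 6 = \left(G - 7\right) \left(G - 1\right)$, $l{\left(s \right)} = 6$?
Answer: $720$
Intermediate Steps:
$P{\left(G \right)} = 6 + \left(-1 + G\right) \left(-7 + G\right)$ ($P{\left(G \right)} = 6 + \left(G - 7\right) \left(G - 1\right) = 6 + \left(G - 7\right) \left(-1 + G\right) = 6 + \left(-7 + G\right) \left(-1 + G\right) = 6 + \left(-1 + G\right) \left(-7 + G\right)$)
$w{\left(x,p \right)} = x + 2 p$
$q{\left(R,U \right)} = 6 - U$
$q{\left(5,P{\left(-3 \right)} \right)} w{\left(-2,-8 \right)} = \left(6 - \left(13 + \left(-3\right)^{2} - -24\right)\right) \left(-2 + 2 \left(-8\right)\right) = \left(6 - \left(13 + 9 + 24\right)\right) \left(-2 - 16\right) = \left(6 - 46\right) \left(-18\right) = \left(-40\right) \left(-18\right) = 720$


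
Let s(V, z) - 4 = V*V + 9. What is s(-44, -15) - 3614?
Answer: -1665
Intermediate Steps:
s(V, z) = 13 + V² (s(V, z) = 4 + (V*V + 9) = 4 + (V² + 9) = 4 + (9 + V²) = 13 + V²)
s(-44, -15) - 3614 = (13 + (-44)²) - 3614 = (13 + 1936) - 3614 = 1949 - 3614 = -1665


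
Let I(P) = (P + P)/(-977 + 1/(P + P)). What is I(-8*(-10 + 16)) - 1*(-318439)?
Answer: 29867358343/93793 ≈ 3.1844e+5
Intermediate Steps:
I(P) = 2*P/(-977 + 1/(2*P)) (I(P) = (2*P)/(-977 + 1/(2*P)) = 2*P/(-977 + 1/(2*P)))
I(-8*(-10 + 16)) - 1*(-318439) = -4*(-8*(-10 + 16))**2/(-1 + 1954*(-8*(-10 + 16))) - 1*(-318439) = -4*(-8*6)**2/(-1 + 1954*(-8*6)) + 318439 = -4*(-48)**2/(-1 + 1954*(-48)) + 318439 = -4*2304/(-1 - 93792) + 318439 = -4*2304/(-93793) + 318439 = -4*2304*(-1/93793) + 318439 = 9216/93793 + 318439 = 29867358343/93793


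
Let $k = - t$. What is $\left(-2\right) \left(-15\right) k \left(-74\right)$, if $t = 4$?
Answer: $8880$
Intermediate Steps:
$k = -4$ ($k = \left(-1\right) 4 = -4$)
$\left(-2\right) \left(-15\right) k \left(-74\right) = \left(-2\right) \left(-15\right) \left(-4\right) \left(-74\right) = 30 \left(-4\right) \left(-74\right) = \left(-120\right) \left(-74\right) = 8880$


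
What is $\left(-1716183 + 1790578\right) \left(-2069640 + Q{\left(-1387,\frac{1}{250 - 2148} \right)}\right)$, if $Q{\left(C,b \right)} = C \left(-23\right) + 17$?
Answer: $-151596328190$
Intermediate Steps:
$Q{\left(C,b \right)} = 17 - 23 C$ ($Q{\left(C,b \right)} = - 23 C + 17 = 17 - 23 C$)
$\left(-1716183 + 1790578\right) \left(-2069640 + Q{\left(-1387,\frac{1}{250 - 2148} \right)}\right) = \left(-1716183 + 1790578\right) \left(-2069640 + \left(17 - -31901\right)\right) = 74395 \left(-2069640 + \left(17 + 31901\right)\right) = 74395 \left(-2069640 + 31918\right) = 74395 \left(-2037722\right) = -151596328190$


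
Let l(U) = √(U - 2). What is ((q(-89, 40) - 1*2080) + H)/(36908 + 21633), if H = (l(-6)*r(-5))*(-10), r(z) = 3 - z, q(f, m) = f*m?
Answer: -5640/58541 - 160*I*√2/58541 ≈ -0.096343 - 0.0038652*I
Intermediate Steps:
l(U) = √(-2 + U)
H = -160*I*√2 (H = (√(-2 - 6)*(3 - 1*(-5)))*(-10) = (√(-8)*(3 + 5))*(-10) = ((2*I*√2)*8)*(-10) = (16*I*√2)*(-10) = -160*I*√2 ≈ -226.27*I)
((q(-89, 40) - 1*2080) + H)/(36908 + 21633) = ((-89*40 - 1*2080) - 160*I*√2)/(36908 + 21633) = ((-3560 - 2080) - 160*I*√2)/58541 = (-5640 - 160*I*√2)*(1/58541) = -5640/58541 - 160*I*√2/58541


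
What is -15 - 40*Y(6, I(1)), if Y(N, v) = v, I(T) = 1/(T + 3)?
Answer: -25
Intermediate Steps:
I(T) = 1/(3 + T)
-15 - 40*Y(6, I(1)) = -15 - 40/(3 + 1) = -15 - 40/4 = -15 - 40*¼ = -15 - 10 = -25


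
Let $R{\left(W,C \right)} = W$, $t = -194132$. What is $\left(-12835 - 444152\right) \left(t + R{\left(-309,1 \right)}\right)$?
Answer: $88857009267$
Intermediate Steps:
$\left(-12835 - 444152\right) \left(t + R{\left(-309,1 \right)}\right) = \left(-12835 - 444152\right) \left(-194132 - 309\right) = \left(-456987\right) \left(-194441\right) = 88857009267$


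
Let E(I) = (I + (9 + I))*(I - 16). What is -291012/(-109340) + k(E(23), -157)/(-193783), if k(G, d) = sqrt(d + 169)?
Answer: 72753/27335 - 2*sqrt(3)/193783 ≈ 2.6615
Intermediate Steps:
E(I) = (-16 + I)*(9 + 2*I) (E(I) = (9 + 2*I)*(-16 + I) = (-16 + I)*(9 + 2*I))
k(G, d) = sqrt(169 + d)
-291012/(-109340) + k(E(23), -157)/(-193783) = -291012/(-109340) + sqrt(169 - 157)/(-193783) = -291012*(-1/109340) + sqrt(12)*(-1/193783) = 72753/27335 + (2*sqrt(3))*(-1/193783) = 72753/27335 - 2*sqrt(3)/193783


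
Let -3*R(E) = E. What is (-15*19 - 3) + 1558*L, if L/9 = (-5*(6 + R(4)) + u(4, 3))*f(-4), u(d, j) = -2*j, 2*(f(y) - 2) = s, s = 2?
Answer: -1234224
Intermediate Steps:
R(E) = -E/3
f(y) = 3 (f(y) = 2 + (½)*2 = 2 + 1 = 3)
L = -792 (L = 9*((-5*(6 - ⅓*4) - 2*3)*3) = 9*((-5*(6 - 4/3) - 6)*3) = 9*((-5*14/3 - 6)*3) = 9*((-70/3 - 6)*3) = 9*(-88/3*3) = 9*(-88) = -792)
(-15*19 - 3) + 1558*L = (-15*19 - 3) + 1558*(-792) = (-285 - 3) - 1233936 = -288 - 1233936 = -1234224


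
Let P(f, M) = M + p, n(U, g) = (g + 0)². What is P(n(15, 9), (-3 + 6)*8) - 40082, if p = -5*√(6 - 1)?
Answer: -40058 - 5*√5 ≈ -40069.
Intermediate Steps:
n(U, g) = g²
p = -5*√5 ≈ -11.180
P(f, M) = M - 5*√5
P(n(15, 9), (-3 + 6)*8) - 40082 = ((-3 + 6)*8 - 5*√5) - 40082 = (3*8 - 5*√5) - 40082 = (24 - 5*√5) - 40082 = -40058 - 5*√5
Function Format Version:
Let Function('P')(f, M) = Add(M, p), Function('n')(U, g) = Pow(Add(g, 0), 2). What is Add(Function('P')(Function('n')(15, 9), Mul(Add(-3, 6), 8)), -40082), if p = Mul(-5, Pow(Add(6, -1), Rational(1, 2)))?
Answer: Add(-40058, Mul(-5, Pow(5, Rational(1, 2)))) ≈ -40069.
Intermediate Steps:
Function('n')(U, g) = Pow(g, 2)
p = Mul(-5, Pow(5, Rational(1, 2))) ≈ -11.180
Function('P')(f, M) = Add(M, Mul(-5, Pow(5, Rational(1, 2))))
Add(Function('P')(Function('n')(15, 9), Mul(Add(-3, 6), 8)), -40082) = Add(Add(Mul(Add(-3, 6), 8), Mul(-5, Pow(5, Rational(1, 2)))), -40082) = Add(Add(Mul(3, 8), Mul(-5, Pow(5, Rational(1, 2)))), -40082) = Add(Add(24, Mul(-5, Pow(5, Rational(1, 2)))), -40082) = Add(-40058, Mul(-5, Pow(5, Rational(1, 2))))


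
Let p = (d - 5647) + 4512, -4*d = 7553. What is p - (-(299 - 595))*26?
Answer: -42877/4 ≈ -10719.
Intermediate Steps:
d = -7553/4 (d = -1/4*7553 = -7553/4 ≈ -1888.3)
p = -12093/4 (p = (-7553/4 - 5647) + 4512 = -30141/4 + 4512 = -12093/4 ≈ -3023.3)
p - (-(299 - 595))*26 = -12093/4 - (-(299 - 595))*26 = -12093/4 - (-1*(-296))*26 = -12093/4 - 296*26 = -12093/4 - 1*7696 = -12093/4 - 7696 = -42877/4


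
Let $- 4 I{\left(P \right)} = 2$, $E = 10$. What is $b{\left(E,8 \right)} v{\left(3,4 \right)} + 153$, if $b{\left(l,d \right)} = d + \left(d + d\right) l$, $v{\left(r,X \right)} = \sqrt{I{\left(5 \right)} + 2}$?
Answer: $153 + 84 \sqrt{6} \approx 358.76$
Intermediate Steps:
$I{\left(P \right)} = - \frac{1}{2}$ ($I{\left(P \right)} = \left(- \frac{1}{4}\right) 2 = - \frac{1}{2}$)
$v{\left(r,X \right)} = \frac{\sqrt{6}}{2}$ ($v{\left(r,X \right)} = \sqrt{- \frac{1}{2} + 2} = \sqrt{\frac{3}{2}} = \frac{\sqrt{6}}{2}$)
$b{\left(l,d \right)} = d + 2 d l$
$b{\left(E,8 \right)} v{\left(3,4 \right)} + 153 = 8 \left(1 + 2 \cdot 10\right) \frac{\sqrt{6}}{2} + 153 = 8 \left(1 + 20\right) \frac{\sqrt{6}}{2} + 153 = 8 \cdot 21 \frac{\sqrt{6}}{2} + 153 = 168 \frac{\sqrt{6}}{2} + 153 = 84 \sqrt{6} + 153 = 153 + 84 \sqrt{6}$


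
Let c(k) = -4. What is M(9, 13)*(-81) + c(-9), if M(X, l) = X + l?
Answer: -1786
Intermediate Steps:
M(9, 13)*(-81) + c(-9) = (9 + 13)*(-81) - 4 = 22*(-81) - 4 = -1782 - 4 = -1786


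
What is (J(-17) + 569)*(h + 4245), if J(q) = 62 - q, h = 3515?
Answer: 5028480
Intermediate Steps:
(J(-17) + 569)*(h + 4245) = ((62 - 1*(-17)) + 569)*(3515 + 4245) = ((62 + 17) + 569)*7760 = (79 + 569)*7760 = 648*7760 = 5028480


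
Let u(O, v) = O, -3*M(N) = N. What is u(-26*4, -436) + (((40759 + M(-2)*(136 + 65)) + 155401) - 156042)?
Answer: 40148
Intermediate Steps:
M(N) = -N/3
u(-26*4, -436) + (((40759 + M(-2)*(136 + 65)) + 155401) - 156042) = -26*4 + (((40759 + (-1/3*(-2))*(136 + 65)) + 155401) - 156042) = -104 + (((40759 + (2/3)*201) + 155401) - 156042) = -104 + (((40759 + 134) + 155401) - 156042) = -104 + ((40893 + 155401) - 156042) = -104 + (196294 - 156042) = -104 + 40252 = 40148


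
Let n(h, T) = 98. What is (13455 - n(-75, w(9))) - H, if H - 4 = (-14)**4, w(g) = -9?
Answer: -25063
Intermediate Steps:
H = 38420 (H = 4 + (-14)**4 = 4 + 38416 = 38420)
(13455 - n(-75, w(9))) - H = (13455 - 1*98) - 1*38420 = (13455 - 98) - 38420 = 13357 - 38420 = -25063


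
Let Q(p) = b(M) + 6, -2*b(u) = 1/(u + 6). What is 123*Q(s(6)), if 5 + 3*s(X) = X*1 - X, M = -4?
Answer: 2829/4 ≈ 707.25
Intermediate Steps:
b(u) = -1/(2*(6 + u)) (b(u) = -1/(2*(u + 6)) = -1/(2*(6 + u)))
s(X) = -5/3 (s(X) = -5/3 + (X*1 - X)/3 = -5/3 + (X - X)/3 = -5/3 + (⅓)*0 = -5/3 + 0 = -5/3)
Q(p) = 23/4 (Q(p) = -1/(12 + 2*(-4)) + 6 = -1/(12 - 8) + 6 = -1/4 + 6 = -1*¼ + 6 = -¼ + 6 = 23/4)
123*Q(s(6)) = 123*(23/4) = 2829/4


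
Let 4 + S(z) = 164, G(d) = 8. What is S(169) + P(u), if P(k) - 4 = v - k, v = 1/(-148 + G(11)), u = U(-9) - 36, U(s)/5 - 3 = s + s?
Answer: 38499/140 ≈ 274.99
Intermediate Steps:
U(s) = 15 + 10*s (U(s) = 15 + 5*(s + s) = 15 + 5*(2*s) = 15 + 10*s)
S(z) = 160 (S(z) = -4 + 164 = 160)
u = -111 (u = (15 + 10*(-9)) - 36 = (15 - 90) - 36 = -75 - 36 = -111)
v = -1/140 (v = 1/(-148 + 8) = 1/(-140) = -1/140 ≈ -0.0071429)
P(k) = 559/140 - k (P(k) = 4 + (-1/140 - k) = 559/140 - k)
S(169) + P(u) = 160 + (559/140 - 1*(-111)) = 160 + (559/140 + 111) = 160 + 16099/140 = 38499/140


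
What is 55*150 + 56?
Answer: 8306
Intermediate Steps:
55*150 + 56 = 8250 + 56 = 8306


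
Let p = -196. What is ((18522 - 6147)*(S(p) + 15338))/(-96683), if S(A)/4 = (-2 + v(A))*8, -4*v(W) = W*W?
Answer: 3614168250/96683 ≈ 37382.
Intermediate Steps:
v(W) = -W**2/4 (v(W) = -W*W/4 = -W**2/4)
S(A) = -64 - 8*A**2 (S(A) = 4*((-2 - A**2/4)*8) = 4*(-16 - 2*A**2) = -64 - 8*A**2)
((18522 - 6147)*(S(p) + 15338))/(-96683) = ((18522 - 6147)*((-64 - 8*(-196)**2) + 15338))/(-96683) = (12375*((-64 - 8*38416) + 15338))*(-1/96683) = (12375*((-64 - 307328) + 15338))*(-1/96683) = (12375*(-307392 + 15338))*(-1/96683) = (12375*(-292054))*(-1/96683) = -3614168250*(-1/96683) = 3614168250/96683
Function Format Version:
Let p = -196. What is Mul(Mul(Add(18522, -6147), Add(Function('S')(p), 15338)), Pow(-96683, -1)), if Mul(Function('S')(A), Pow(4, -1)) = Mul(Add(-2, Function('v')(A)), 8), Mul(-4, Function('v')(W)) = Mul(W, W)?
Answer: Rational(3614168250, 96683) ≈ 37382.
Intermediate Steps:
Function('v')(W) = Mul(Rational(-1, 4), Pow(W, 2)) (Function('v')(W) = Mul(Rational(-1, 4), Mul(W, W)) = Mul(Rational(-1, 4), Pow(W, 2)))
Function('S')(A) = Add(-64, Mul(-8, Pow(A, 2))) (Function('S')(A) = Mul(4, Mul(Add(-2, Mul(Rational(-1, 4), Pow(A, 2))), 8)) = Mul(4, Add(-16, Mul(-2, Pow(A, 2)))) = Add(-64, Mul(-8, Pow(A, 2))))
Mul(Mul(Add(18522, -6147), Add(Function('S')(p), 15338)), Pow(-96683, -1)) = Mul(Mul(Add(18522, -6147), Add(Add(-64, Mul(-8, Pow(-196, 2))), 15338)), Pow(-96683, -1)) = Mul(Mul(12375, Add(Add(-64, Mul(-8, 38416)), 15338)), Rational(-1, 96683)) = Mul(Mul(12375, Add(Add(-64, -307328), 15338)), Rational(-1, 96683)) = Mul(Mul(12375, Add(-307392, 15338)), Rational(-1, 96683)) = Mul(Mul(12375, -292054), Rational(-1, 96683)) = Mul(-3614168250, Rational(-1, 96683)) = Rational(3614168250, 96683)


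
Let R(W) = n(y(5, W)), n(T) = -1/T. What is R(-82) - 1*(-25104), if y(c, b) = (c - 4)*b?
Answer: 2058529/82 ≈ 25104.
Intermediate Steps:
y(c, b) = b*(-4 + c) (y(c, b) = (-4 + c)*b = b*(-4 + c))
R(W) = -1/W (R(W) = -1/(W*(-4 + 5)) = -1/(W*1) = -1/W)
R(-82) - 1*(-25104) = -1/(-82) - 1*(-25104) = -1*(-1/82) + 25104 = 1/82 + 25104 = 2058529/82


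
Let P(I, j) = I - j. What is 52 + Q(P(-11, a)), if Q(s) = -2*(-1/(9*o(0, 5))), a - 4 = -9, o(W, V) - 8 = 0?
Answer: 1873/36 ≈ 52.028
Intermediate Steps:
o(W, V) = 8 (o(W, V) = 8 + 0 = 8)
a = -5 (a = 4 - 9 = -5)
Q(s) = 1/36 (Q(s) = -2/(8*(-9)) = -2/(-72) = -2*(-1/72) = 1/36)
52 + Q(P(-11, a)) = 52 + 1/36 = 1873/36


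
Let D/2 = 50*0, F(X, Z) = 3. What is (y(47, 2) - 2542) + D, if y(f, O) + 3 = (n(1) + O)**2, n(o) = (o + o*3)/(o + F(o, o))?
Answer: -2536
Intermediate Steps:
n(o) = 4*o/(3 + o) (n(o) = (o + o*3)/(o + 3) = (o + 3*o)/(3 + o) = (4*o)/(3 + o) = 4*o/(3 + o))
y(f, O) = -3 + (1 + O)**2 (y(f, O) = -3 + (4*1/(3 + 1) + O)**2 = -3 + (4*1/4 + O)**2 = -3 + (4*1*(1/4) + O)**2 = -3 + (1 + O)**2)
D = 0 (D = 2*(50*0) = 2*0 = 0)
(y(47, 2) - 2542) + D = ((-3 + (1 + 2)**2) - 2542) + 0 = ((-3 + 3**2) - 2542) + 0 = ((-3 + 9) - 2542) + 0 = (6 - 2542) + 0 = -2536 + 0 = -2536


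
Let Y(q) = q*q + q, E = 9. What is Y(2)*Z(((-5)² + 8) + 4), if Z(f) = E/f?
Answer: 54/37 ≈ 1.4595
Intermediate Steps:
Z(f) = 9/f
Y(q) = q + q² (Y(q) = q² + q = q + q²)
Y(2)*Z(((-5)² + 8) + 4) = (2*(1 + 2))*(9/(((-5)² + 8) + 4)) = (2*3)*(9/((25 + 8) + 4)) = 6*(9/(33 + 4)) = 6*(9/37) = 54/37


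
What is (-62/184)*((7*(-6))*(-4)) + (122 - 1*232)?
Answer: -3832/23 ≈ -166.61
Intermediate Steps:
(-62/184)*((7*(-6))*(-4)) + (122 - 1*232) = (-62*1/184)*(-42*(-4)) + (122 - 232) = -31/92*168 - 110 = -1302/23 - 110 = -3832/23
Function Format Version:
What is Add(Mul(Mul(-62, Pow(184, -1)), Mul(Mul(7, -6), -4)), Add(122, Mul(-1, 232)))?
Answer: Rational(-3832, 23) ≈ -166.61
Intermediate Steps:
Add(Mul(Mul(-62, Pow(184, -1)), Mul(Mul(7, -6), -4)), Add(122, Mul(-1, 232))) = Add(Mul(Mul(-62, Rational(1, 184)), Mul(-42, -4)), Add(122, -232)) = Add(Mul(Rational(-31, 92), 168), -110) = Add(Rational(-1302, 23), -110) = Rational(-3832, 23)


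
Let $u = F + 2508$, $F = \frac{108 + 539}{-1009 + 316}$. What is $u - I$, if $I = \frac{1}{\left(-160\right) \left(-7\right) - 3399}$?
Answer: $\frac{3959528456}{1579347} \approx 2507.1$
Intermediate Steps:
$F = - \frac{647}{693}$ ($F = \frac{647}{-693} = 647 \left(- \frac{1}{693}\right) = - \frac{647}{693} \approx -0.93362$)
$u = \frac{1737397}{693}$ ($u = - \frac{647}{693} + 2508 = \frac{1737397}{693} \approx 2507.1$)
$I = - \frac{1}{2279}$ ($I = \frac{1}{1120 - 3399} = \frac{1}{-2279} = - \frac{1}{2279} \approx -0.00043879$)
$u - I = \frac{1737397}{693} - - \frac{1}{2279} = \frac{1737397}{693} + \frac{1}{2279} = \frac{3959528456}{1579347}$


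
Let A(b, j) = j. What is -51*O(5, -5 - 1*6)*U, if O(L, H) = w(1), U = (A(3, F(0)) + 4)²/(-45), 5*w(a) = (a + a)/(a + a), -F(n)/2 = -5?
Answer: 3332/75 ≈ 44.427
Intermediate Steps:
F(n) = 10 (F(n) = -2*(-5) = 10)
w(a) = ⅕ (w(a) = ((a + a)/(a + a))/5 = ((2*a)/((2*a)))/5 = ((2*a)*(1/(2*a)))/5 = (⅕)*1 = ⅕)
U = -196/45 (U = (10 + 4)²/(-45) = 14²*(-1/45) = 196*(-1/45) = -196/45 ≈ -4.3556)
O(L, H) = ⅕
-51*O(5, -5 - 1*6)*U = -51*(-196)/(5*45) = -51*(-196/225) = 3332/75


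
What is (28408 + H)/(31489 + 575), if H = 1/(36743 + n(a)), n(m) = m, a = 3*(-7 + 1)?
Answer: 347761267/392516800 ≈ 0.88598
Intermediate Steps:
a = -18 (a = 3*(-6) = -18)
H = 1/36725 (H = 1/(36743 - 18) = 1/36725 ≈ 2.7229e-5)
(28408 + H)/(31489 + 575) = (28408 + 1/36725)/(31489 + 575) = (1043283801/36725)/32064 = (1043283801/36725)*(1/32064) = 347761267/392516800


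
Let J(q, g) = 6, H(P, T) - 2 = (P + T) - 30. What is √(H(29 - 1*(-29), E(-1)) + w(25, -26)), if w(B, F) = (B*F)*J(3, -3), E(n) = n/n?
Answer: I*√3869 ≈ 62.201*I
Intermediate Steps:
E(n) = 1
H(P, T) = -28 + P + T (H(P, T) = 2 + ((P + T) - 30) = 2 + (-30 + P + T) = -28 + P + T)
w(B, F) = 6*B*F (w(B, F) = (B*F)*6 = 6*B*F)
√(H(29 - 1*(-29), E(-1)) + w(25, -26)) = √((-28 + (29 - 1*(-29)) + 1) + 6*25*(-26)) = √((-28 + (29 + 29) + 1) - 3900) = √((-28 + 58 + 1) - 3900) = √(31 - 3900) = √(-3869) = I*√3869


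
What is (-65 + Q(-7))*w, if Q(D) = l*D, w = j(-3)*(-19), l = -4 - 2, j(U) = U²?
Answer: 3933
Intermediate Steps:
l = -6
w = -171 (w = (-3)²*(-19) = 9*(-19) = -171)
Q(D) = -6*D
(-65 + Q(-7))*w = (-65 - 6*(-7))*(-171) = (-65 + 42)*(-171) = -23*(-171) = 3933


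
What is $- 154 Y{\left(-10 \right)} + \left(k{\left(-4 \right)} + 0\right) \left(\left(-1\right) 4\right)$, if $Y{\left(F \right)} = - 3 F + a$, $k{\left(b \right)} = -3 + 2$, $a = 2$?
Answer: $-4924$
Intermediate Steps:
$k{\left(b \right)} = -1$
$Y{\left(F \right)} = 2 - 3 F$ ($Y{\left(F \right)} = - 3 F + 2 = 2 - 3 F$)
$- 154 Y{\left(-10 \right)} + \left(k{\left(-4 \right)} + 0\right) \left(\left(-1\right) 4\right) = - 154 \left(2 - -30\right) + \left(-1 + 0\right) \left(\left(-1\right) 4\right) = - 154 \left(2 + 30\right) - -4 = \left(-154\right) 32 + 4 = -4928 + 4 = -4924$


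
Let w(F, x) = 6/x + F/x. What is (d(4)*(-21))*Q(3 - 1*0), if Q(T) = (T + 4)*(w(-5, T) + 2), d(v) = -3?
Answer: 1029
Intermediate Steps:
Q(T) = (2 + 1/T)*(4 + T) (Q(T) = (T + 4)*((6 - 5)/T + 2) = (4 + T)*(1/T + 2) = (4 + T)*(2 + 1/T) = (2 + 1/T)*(4 + T))
(d(4)*(-21))*Q(3 - 1*0) = (-3*(-21))*(9 + 2*(3 - 1*0) + 4/(3 - 1*0)) = 63*(9 + 2*(3 + 0) + 4/(3 + 0)) = 63*(9 + 2*3 + 4/3) = 63*(9 + 6 + 4*(1/3)) = 63*(9 + 6 + 4/3) = 63*(49/3) = 1029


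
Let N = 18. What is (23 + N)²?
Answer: 1681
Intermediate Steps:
(23 + N)² = (23 + 18)² = 41² = 1681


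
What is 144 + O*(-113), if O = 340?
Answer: -38276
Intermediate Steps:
144 + O*(-113) = 144 + 340*(-113) = 144 - 38420 = -38276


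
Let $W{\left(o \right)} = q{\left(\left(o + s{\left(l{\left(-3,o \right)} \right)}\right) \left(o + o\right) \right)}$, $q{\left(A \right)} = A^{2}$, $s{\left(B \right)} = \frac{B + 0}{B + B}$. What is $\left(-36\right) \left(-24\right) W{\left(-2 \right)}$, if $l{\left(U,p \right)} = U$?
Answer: $31104$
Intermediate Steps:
$s{\left(B \right)} = \frac{1}{2}$ ($s{\left(B \right)} = \frac{B}{2 B} = B \frac{1}{2 B} = \frac{1}{2}$)
$W{\left(o \right)} = 4 o^{2} \left(\frac{1}{2} + o\right)^{2}$ ($W{\left(o \right)} = \left(\left(o + \frac{1}{2}\right) \left(o + o\right)\right)^{2} = \left(\left(\frac{1}{2} + o\right) 2 o\right)^{2} = \left(2 o \left(\frac{1}{2} + o\right)\right)^{2} = 4 o^{2} \left(\frac{1}{2} + o\right)^{2}$)
$\left(-36\right) \left(-24\right) W{\left(-2 \right)} = \left(-36\right) \left(-24\right) \left(-2\right)^{2} \left(1 + 2 \left(-2\right)\right)^{2} = 864 \cdot 4 \left(1 - 4\right)^{2} = 864 \cdot 4 \left(-3\right)^{2} = 864 \cdot 4 \cdot 9 = 864 \cdot 36 = 31104$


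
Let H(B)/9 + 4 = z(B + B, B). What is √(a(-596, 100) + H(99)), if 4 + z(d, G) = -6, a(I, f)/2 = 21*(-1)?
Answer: 2*I*√42 ≈ 12.961*I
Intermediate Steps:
a(I, f) = -42 (a(I, f) = 2*(21*(-1)) = 2*(-21) = -42)
z(d, G) = -10 (z(d, G) = -4 - 6 = -10)
H(B) = -126 (H(B) = -36 + 9*(-10) = -36 - 90 = -126)
√(a(-596, 100) + H(99)) = √(-42 - 126) = √(-168) = 2*I*√42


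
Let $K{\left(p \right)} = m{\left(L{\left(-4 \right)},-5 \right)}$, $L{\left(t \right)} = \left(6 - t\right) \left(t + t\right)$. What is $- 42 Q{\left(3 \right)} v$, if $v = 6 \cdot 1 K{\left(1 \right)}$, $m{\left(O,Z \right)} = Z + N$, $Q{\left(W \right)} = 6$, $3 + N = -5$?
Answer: $19656$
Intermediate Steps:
$N = -8$ ($N = -3 - 5 = -8$)
$L{\left(t \right)} = 2 t \left(6 - t\right)$ ($L{\left(t \right)} = \left(6 - t\right) 2 t = 2 t \left(6 - t\right)$)
$m{\left(O,Z \right)} = -8 + Z$ ($m{\left(O,Z \right)} = Z - 8 = -8 + Z$)
$K{\left(p \right)} = -13$ ($K{\left(p \right)} = -8 - 5 = -13$)
$v = -78$ ($v = 6 \cdot 1 \left(-13\right) = 6 \left(-13\right) = -78$)
$- 42 Q{\left(3 \right)} v = \left(-42\right) 6 \left(-78\right) = \left(-252\right) \left(-78\right) = 19656$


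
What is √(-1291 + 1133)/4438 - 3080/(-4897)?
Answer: 3080/4897 + I*√158/4438 ≈ 0.62896 + 0.0028323*I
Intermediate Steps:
√(-1291 + 1133)/4438 - 3080/(-4897) = √(-158)*(1/4438) - 3080*(-1/4897) = (I*√158)*(1/4438) + 3080/4897 = I*√158/4438 + 3080/4897 = 3080/4897 + I*√158/4438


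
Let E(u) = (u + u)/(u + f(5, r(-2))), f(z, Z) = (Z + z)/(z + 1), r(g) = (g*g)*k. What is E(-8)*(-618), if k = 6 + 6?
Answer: 59328/5 ≈ 11866.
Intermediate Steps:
k = 12
r(g) = 12*g² (r(g) = (g*g)*12 = g²*12 = 12*g²)
f(z, Z) = (Z + z)/(1 + z)
E(u) = 2*u/(53/6 + u) (E(u) = (u + u)/(u + (12*(-2)² + 5)/(1 + 5)) = (2*u)/(u + (12*4 + 5)/6) = (2*u)/(u + (48 + 5)/6) = (2*u)/(u + (⅙)*53) = (2*u)/(u + 53/6) = (2*u)/(53/6 + u) = 2*u/(53/6 + u))
E(-8)*(-618) = (12*(-8)/(53 + 6*(-8)))*(-618) = (12*(-8)/(53 - 48))*(-618) = (12*(-8)/5)*(-618) = (12*(-8)*(⅕))*(-618) = -96/5*(-618) = 59328/5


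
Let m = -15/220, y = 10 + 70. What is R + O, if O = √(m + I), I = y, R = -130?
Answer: -130 + √38687/22 ≈ -121.06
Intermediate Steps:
y = 80
I = 80
m = -3/44 (m = -15*1/220 = -3/44 ≈ -0.068182)
O = √38687/22 (O = √(-3/44 + 80) = √(3517/44) = √38687/22 ≈ 8.9405)
R + O = -130 + √38687/22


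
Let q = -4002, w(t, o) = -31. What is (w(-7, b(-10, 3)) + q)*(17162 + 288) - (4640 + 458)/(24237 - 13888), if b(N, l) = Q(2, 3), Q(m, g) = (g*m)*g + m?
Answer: -728319676748/10349 ≈ -7.0376e+7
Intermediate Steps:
Q(m, g) = m + m*g² (Q(m, g) = m*g² + m = m + m*g²)
b(N, l) = 20 (b(N, l) = 2*(1 + 3²) = 2*(1 + 9) = 2*10 = 20)
(w(-7, b(-10, 3)) + q)*(17162 + 288) - (4640 + 458)/(24237 - 13888) = (-31 - 4002)*(17162 + 288) - (4640 + 458)/(24237 - 13888) = -4033*17450 - 5098/10349 = -70375850 - 5098/10349 = -728319676748/10349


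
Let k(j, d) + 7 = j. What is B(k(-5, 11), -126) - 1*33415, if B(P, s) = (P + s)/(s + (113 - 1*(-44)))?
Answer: -1036003/31 ≈ -33419.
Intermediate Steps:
k(j, d) = -7 + j
B(P, s) = (P + s)/(157 + s) (B(P, s) = (P + s)/(s + (113 + 44)) = (P + s)/(s + 157) = (P + s)/(157 + s))
B(k(-5, 11), -126) - 1*33415 = ((-7 - 5) - 126)/(157 - 126) - 1*33415 = (-12 - 126)/31 - 33415 = (1/31)*(-138) - 33415 = -138/31 - 33415 = -1036003/31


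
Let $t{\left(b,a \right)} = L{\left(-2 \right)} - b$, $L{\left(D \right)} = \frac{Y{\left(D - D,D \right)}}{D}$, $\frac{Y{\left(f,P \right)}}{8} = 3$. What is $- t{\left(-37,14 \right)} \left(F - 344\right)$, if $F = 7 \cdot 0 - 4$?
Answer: $8700$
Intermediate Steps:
$Y{\left(f,P \right)} = 24$ ($Y{\left(f,P \right)} = 8 \cdot 3 = 24$)
$L{\left(D \right)} = \frac{24}{D}$
$F = -4$ ($F = 0 - 4 = -4$)
$t{\left(b,a \right)} = -12 - b$ ($t{\left(b,a \right)} = \frac{24}{-2} - b = 24 \left(- \frac{1}{2}\right) - b = -12 - b$)
$- t{\left(-37,14 \right)} \left(F - 344\right) = - \left(-12 - -37\right) \left(-4 - 344\right) = - \left(-12 + 37\right) \left(-348\right) = - 25 \left(-348\right) = \left(-1\right) \left(-8700\right) = 8700$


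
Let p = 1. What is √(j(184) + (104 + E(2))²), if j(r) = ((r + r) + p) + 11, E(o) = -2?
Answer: 4*√674 ≈ 103.85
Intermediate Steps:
j(r) = 12 + 2*r (j(r) = ((r + r) + 1) + 11 = (2*r + 1) + 11 = (1 + 2*r) + 11 = 12 + 2*r)
√(j(184) + (104 + E(2))²) = √((12 + 2*184) + (104 - 2)²) = √((12 + 368) + 102²) = √(380 + 10404) = √10784 = 4*√674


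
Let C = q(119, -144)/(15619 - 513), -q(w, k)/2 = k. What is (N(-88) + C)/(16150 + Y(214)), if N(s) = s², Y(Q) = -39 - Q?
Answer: 58490576/120070041 ≈ 0.48714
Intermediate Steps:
q(w, k) = -2*k
C = 144/7553 (C = (-2*(-144))/(15619 - 513) = 288/15106 = 288*(1/15106) = 144/7553 ≈ 0.019065)
(N(-88) + C)/(16150 + Y(214)) = ((-88)² + 144/7553)/(16150 + (-39 - 1*214)) = (7744 + 144/7553)/(16150 + (-39 - 214)) = 58490576/(7553*(16150 - 253)) = (58490576/7553)/15897 = (58490576/7553)*(1/15897) = 58490576/120070041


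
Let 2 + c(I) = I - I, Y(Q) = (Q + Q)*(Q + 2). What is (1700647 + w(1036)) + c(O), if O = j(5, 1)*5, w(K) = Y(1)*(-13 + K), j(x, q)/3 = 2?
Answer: 1706783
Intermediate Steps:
j(x, q) = 6 (j(x, q) = 3*2 = 6)
Y(Q) = 2*Q*(2 + Q) (Y(Q) = (2*Q)*(2 + Q) = 2*Q*(2 + Q))
w(K) = -78 + 6*K (w(K) = (2*1*(2 + 1))*(-13 + K) = (2*1*3)*(-13 + K) = 6*(-13 + K) = -78 + 6*K)
O = 30 (O = 6*5 = 30)
c(I) = -2 (c(I) = -2 + (I - I) = -2 + 0 = -2)
(1700647 + w(1036)) + c(O) = (1700647 + (-78 + 6*1036)) - 2 = (1700647 + (-78 + 6216)) - 2 = (1700647 + 6138) - 2 = 1706785 - 2 = 1706783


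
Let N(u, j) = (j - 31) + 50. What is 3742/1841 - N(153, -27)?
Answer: 18470/1841 ≈ 10.033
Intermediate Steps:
N(u, j) = 19 + j (N(u, j) = (-31 + j) + 50 = 19 + j)
3742/1841 - N(153, -27) = 3742/1841 - (19 - 27) = 3742*(1/1841) - 1*(-8) = 3742/1841 + 8 = 18470/1841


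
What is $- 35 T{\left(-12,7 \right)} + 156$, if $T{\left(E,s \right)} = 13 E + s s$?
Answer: $3901$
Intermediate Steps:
$T{\left(E,s \right)} = s^{2} + 13 E$ ($T{\left(E,s \right)} = 13 E + s^{2} = s^{2} + 13 E$)
$- 35 T{\left(-12,7 \right)} + 156 = - 35 \left(7^{2} + 13 \left(-12\right)\right) + 156 = - 35 \left(49 - 156\right) + 156 = \left(-35\right) \left(-107\right) + 156 = 3745 + 156 = 3901$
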